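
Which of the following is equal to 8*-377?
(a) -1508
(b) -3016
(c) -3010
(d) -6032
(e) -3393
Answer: b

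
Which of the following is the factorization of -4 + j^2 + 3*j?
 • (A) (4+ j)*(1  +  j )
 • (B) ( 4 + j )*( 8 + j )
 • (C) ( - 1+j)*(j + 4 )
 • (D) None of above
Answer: C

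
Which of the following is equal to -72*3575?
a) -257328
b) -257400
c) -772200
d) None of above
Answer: b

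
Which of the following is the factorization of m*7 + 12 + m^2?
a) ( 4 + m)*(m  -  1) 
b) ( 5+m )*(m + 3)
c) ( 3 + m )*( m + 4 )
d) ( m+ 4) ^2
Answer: c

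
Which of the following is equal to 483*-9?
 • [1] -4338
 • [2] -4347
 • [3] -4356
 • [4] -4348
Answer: 2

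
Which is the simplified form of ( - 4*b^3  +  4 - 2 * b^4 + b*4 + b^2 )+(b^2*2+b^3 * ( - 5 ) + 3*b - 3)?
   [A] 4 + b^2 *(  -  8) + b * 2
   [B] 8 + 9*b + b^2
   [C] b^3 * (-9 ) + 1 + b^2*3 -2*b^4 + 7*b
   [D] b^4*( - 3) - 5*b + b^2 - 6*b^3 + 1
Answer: C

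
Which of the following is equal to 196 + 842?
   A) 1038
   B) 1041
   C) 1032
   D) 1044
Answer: A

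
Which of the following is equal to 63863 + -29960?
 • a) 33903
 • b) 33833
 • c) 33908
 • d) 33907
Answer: a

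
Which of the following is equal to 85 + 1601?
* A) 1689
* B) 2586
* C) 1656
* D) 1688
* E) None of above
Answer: E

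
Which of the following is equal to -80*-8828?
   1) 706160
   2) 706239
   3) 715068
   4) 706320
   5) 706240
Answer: 5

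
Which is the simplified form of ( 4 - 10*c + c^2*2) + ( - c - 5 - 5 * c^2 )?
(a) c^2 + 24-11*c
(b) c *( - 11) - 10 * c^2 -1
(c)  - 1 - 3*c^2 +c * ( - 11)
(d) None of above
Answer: c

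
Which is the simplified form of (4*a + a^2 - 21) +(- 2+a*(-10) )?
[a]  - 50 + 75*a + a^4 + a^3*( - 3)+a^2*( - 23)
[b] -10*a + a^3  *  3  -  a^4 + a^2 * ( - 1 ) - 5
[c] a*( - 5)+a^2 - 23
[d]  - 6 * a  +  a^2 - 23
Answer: d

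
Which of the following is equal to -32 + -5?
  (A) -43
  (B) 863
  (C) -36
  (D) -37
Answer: D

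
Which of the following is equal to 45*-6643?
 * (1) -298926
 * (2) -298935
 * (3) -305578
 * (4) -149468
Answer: 2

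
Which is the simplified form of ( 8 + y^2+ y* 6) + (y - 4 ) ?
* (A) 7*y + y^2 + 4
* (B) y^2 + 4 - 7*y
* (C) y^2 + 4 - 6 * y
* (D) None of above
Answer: A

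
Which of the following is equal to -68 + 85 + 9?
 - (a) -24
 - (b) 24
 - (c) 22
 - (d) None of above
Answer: d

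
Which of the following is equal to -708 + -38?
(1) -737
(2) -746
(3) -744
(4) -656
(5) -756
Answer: 2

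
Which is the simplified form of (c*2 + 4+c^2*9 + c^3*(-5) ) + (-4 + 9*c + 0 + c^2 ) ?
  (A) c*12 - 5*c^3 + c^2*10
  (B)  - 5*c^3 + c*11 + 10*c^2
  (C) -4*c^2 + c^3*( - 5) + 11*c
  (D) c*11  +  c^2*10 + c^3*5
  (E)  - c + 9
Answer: B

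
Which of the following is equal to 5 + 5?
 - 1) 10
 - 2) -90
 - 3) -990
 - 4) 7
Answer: 1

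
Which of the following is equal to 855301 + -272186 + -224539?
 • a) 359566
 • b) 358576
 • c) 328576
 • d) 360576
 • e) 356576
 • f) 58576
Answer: b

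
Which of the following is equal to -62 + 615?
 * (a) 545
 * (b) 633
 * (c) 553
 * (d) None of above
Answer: c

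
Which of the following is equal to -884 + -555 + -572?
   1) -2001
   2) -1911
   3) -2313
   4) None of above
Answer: 4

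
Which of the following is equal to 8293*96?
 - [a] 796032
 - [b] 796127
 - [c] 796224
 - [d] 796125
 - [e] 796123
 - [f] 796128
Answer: f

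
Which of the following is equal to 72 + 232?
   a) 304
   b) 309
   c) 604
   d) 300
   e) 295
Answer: a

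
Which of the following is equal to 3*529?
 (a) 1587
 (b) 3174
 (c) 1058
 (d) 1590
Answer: a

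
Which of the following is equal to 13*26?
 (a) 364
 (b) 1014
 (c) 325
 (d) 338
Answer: d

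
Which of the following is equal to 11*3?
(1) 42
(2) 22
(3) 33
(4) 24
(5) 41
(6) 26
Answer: 3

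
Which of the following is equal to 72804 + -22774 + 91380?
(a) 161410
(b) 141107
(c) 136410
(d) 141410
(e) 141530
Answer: d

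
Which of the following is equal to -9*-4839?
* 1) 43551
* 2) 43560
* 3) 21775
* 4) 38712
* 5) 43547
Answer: 1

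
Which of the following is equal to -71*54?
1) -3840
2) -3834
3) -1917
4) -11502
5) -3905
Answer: 2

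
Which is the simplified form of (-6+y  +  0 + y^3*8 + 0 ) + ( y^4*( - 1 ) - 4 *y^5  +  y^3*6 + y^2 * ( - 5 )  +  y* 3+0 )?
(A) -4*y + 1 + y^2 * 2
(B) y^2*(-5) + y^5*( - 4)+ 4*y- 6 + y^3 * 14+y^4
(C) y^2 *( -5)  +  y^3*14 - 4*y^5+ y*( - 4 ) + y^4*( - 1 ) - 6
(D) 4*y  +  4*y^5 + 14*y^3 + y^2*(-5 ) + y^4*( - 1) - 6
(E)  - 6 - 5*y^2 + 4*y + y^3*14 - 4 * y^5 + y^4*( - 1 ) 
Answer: E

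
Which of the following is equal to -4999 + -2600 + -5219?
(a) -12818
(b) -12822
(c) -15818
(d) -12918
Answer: a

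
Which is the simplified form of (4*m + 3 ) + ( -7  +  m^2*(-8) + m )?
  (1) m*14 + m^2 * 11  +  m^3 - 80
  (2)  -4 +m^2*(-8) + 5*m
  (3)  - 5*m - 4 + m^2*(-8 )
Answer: 2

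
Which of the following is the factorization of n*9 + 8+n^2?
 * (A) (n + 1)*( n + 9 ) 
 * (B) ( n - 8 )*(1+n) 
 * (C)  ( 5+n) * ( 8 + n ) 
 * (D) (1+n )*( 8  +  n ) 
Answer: D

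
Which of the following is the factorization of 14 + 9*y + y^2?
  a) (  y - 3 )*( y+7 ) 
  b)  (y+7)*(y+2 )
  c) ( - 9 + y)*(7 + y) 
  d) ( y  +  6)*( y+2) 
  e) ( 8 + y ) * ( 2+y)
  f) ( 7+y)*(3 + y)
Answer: b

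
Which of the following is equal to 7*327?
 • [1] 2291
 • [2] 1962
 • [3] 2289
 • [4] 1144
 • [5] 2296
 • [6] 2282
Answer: 3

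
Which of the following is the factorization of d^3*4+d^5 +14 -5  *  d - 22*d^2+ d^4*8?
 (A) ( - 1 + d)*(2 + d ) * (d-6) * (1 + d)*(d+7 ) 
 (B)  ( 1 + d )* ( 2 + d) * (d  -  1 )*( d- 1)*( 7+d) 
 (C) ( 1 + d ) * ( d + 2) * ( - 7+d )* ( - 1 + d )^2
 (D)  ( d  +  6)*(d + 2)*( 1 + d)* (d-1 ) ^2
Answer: B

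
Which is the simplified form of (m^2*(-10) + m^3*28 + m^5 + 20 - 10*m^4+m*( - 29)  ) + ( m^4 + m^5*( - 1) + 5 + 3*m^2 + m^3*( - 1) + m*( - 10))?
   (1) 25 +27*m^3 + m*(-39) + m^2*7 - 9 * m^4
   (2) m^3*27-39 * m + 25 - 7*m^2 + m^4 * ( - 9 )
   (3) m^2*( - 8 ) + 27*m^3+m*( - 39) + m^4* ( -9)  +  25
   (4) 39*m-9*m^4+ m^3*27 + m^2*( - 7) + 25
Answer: 2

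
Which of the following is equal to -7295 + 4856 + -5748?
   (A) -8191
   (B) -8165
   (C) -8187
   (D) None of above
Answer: C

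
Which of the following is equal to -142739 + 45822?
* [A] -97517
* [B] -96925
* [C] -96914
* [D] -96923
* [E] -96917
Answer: E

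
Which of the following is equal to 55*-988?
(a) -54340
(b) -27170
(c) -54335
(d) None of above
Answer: a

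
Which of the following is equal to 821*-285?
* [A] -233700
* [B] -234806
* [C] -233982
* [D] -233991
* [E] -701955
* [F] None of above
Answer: F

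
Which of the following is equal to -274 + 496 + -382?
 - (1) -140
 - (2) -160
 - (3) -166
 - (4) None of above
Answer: 2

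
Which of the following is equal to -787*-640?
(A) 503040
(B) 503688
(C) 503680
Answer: C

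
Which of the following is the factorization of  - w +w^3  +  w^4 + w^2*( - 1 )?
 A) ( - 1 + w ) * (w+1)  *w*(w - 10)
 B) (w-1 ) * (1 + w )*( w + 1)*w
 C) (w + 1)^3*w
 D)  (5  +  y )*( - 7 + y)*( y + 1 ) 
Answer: B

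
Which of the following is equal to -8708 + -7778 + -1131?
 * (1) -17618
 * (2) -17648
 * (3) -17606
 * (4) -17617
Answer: 4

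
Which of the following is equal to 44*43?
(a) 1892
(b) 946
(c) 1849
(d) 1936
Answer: a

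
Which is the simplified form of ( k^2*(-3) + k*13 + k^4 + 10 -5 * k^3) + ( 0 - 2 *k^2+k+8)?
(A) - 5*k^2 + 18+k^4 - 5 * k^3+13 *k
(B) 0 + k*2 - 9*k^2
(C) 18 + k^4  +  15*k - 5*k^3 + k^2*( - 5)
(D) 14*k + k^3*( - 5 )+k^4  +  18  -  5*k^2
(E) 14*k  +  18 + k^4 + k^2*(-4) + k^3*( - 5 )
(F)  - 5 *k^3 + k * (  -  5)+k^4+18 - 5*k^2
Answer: D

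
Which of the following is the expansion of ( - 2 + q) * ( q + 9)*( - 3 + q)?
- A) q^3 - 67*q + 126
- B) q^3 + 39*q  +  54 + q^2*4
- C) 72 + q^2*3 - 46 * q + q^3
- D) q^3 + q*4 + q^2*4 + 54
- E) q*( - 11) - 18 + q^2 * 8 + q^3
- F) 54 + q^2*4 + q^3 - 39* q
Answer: F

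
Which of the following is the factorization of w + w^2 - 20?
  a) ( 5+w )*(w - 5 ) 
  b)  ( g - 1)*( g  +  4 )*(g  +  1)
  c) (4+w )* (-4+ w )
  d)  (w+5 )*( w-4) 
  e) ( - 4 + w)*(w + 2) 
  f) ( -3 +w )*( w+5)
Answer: d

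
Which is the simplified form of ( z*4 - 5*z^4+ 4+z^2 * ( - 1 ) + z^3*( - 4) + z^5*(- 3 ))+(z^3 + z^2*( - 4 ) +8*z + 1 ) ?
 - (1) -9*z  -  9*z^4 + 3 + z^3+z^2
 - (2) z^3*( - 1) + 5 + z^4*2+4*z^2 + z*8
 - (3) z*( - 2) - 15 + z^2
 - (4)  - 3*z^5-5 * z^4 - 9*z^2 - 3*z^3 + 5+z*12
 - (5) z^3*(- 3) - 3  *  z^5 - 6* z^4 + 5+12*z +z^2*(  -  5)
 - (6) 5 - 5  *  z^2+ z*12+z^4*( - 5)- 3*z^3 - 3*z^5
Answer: 6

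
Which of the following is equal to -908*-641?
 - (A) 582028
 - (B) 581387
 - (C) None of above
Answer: A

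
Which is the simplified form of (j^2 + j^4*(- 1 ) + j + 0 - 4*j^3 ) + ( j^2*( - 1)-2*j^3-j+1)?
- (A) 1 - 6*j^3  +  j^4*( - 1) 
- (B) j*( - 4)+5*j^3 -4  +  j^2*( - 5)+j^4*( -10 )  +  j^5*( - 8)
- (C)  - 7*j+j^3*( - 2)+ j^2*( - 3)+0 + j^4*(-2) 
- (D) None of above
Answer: A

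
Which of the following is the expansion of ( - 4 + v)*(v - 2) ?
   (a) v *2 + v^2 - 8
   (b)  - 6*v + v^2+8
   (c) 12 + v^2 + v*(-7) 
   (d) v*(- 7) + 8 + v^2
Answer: b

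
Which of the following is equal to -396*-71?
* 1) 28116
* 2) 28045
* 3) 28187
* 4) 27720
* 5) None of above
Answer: 1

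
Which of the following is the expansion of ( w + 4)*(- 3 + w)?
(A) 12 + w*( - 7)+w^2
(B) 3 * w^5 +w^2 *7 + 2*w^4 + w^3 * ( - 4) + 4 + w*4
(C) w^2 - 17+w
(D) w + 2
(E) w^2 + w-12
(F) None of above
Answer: E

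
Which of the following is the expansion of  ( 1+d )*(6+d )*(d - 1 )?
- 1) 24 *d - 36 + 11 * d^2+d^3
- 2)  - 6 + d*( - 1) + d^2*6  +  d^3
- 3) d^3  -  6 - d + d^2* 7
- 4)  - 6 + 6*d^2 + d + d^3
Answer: 2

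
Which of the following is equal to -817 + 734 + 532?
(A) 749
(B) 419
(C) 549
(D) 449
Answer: D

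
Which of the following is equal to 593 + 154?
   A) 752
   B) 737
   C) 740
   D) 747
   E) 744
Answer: D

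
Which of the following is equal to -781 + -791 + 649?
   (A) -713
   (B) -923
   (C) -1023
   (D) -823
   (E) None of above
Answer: B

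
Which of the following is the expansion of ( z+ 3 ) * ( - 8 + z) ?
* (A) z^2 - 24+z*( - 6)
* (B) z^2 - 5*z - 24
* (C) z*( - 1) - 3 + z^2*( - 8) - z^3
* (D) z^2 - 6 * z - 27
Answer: B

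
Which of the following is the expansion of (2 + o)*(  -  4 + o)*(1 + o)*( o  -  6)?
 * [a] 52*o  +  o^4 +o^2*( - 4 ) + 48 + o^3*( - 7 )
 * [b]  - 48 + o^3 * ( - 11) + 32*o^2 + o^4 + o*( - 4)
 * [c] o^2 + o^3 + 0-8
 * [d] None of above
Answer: a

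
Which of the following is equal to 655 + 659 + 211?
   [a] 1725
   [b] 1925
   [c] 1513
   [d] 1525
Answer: d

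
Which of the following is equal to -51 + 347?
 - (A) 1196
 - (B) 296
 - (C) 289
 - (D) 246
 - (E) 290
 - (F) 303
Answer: B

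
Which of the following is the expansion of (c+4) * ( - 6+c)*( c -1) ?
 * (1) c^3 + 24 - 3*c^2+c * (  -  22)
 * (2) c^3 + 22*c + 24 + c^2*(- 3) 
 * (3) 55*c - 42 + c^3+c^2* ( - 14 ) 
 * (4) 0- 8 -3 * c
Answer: 1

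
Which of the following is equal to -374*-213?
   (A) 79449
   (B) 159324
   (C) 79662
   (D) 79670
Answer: C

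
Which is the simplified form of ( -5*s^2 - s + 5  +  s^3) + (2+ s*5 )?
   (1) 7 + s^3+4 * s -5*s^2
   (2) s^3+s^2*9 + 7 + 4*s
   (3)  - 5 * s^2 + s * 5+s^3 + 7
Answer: 1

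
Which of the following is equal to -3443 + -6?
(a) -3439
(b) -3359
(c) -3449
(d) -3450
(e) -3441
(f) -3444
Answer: c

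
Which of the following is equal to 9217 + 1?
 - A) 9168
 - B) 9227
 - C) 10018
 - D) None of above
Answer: D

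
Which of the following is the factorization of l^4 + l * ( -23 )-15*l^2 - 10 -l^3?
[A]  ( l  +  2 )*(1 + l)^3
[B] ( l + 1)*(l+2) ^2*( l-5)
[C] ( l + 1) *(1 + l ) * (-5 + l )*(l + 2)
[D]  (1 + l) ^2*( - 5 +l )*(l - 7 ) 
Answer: C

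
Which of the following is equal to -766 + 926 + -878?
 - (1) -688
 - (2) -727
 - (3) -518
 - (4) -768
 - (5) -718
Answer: 5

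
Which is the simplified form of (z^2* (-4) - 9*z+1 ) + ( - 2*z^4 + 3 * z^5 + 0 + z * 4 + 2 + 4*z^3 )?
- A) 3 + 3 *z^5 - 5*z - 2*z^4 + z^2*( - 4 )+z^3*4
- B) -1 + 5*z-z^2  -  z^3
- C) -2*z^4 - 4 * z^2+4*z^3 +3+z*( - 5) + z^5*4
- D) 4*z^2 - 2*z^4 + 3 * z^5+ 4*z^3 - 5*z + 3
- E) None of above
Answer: A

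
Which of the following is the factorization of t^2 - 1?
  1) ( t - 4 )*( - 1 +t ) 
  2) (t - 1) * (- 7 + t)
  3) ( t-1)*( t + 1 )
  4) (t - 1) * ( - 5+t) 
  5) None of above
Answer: 3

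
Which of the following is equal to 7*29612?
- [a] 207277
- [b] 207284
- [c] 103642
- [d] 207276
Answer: b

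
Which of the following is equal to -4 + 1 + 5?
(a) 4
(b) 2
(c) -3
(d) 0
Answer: b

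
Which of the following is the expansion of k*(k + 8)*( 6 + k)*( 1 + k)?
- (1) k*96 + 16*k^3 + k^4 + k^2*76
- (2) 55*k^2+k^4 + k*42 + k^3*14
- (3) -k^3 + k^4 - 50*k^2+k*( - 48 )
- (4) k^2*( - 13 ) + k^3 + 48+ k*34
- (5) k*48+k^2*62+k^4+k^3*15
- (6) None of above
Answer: 5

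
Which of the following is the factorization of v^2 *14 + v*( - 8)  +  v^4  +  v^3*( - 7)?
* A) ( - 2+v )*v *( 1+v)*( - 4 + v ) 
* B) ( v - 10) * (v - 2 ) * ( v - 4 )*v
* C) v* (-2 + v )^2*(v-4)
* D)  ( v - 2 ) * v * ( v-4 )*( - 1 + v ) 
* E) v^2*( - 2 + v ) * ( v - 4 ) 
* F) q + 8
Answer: D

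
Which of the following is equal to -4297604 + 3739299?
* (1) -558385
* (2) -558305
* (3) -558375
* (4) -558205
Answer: 2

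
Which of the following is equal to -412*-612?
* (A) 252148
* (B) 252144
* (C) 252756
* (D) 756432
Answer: B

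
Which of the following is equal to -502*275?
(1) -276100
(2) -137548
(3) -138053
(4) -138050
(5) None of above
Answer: 4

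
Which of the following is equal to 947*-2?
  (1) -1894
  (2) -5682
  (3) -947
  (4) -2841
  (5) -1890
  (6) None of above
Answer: 1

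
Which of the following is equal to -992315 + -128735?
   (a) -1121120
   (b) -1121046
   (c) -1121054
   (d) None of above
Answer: d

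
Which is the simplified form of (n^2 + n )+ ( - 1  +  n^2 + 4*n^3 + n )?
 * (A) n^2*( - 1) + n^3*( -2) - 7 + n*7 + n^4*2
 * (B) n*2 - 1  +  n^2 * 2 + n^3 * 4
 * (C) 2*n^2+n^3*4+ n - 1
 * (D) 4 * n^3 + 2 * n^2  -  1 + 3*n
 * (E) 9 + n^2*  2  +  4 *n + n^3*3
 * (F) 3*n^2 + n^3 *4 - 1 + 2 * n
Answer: B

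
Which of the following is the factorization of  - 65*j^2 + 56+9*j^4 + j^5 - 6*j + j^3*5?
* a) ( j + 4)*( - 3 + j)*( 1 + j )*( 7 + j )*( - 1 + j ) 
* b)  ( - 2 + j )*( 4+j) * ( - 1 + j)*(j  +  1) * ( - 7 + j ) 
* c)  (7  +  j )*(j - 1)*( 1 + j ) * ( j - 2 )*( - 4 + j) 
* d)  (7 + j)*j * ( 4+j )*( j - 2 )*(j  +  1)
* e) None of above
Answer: e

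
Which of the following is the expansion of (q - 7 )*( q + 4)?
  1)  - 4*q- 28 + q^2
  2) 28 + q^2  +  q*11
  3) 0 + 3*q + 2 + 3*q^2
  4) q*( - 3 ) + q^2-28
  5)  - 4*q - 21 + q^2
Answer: 4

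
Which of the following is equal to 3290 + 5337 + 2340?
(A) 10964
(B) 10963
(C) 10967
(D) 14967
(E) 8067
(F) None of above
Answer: C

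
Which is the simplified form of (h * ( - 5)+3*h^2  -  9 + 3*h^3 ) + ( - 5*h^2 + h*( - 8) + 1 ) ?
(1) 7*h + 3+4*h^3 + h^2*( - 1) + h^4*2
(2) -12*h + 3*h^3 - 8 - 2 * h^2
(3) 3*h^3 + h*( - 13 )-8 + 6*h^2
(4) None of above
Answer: 4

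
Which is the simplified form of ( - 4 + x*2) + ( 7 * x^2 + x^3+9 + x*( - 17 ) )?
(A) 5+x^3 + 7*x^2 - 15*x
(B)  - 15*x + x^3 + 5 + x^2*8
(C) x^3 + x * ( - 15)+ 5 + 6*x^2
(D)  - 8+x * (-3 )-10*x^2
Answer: A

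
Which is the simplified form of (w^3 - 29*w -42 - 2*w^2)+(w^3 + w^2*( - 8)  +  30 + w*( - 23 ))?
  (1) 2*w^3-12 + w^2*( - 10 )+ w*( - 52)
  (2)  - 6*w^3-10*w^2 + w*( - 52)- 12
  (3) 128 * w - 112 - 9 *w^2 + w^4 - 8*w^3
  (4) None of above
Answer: 1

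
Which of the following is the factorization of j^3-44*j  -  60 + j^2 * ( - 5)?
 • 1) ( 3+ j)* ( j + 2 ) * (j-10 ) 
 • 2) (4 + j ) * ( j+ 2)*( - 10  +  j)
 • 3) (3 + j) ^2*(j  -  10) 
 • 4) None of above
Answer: 1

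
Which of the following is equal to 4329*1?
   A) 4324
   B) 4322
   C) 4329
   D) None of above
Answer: C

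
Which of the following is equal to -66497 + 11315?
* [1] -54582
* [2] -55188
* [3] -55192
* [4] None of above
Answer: 4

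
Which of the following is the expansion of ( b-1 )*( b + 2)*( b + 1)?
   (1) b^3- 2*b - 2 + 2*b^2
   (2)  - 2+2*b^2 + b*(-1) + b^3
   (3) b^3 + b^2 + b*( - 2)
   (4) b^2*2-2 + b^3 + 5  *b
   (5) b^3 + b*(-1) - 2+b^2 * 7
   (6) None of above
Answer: 2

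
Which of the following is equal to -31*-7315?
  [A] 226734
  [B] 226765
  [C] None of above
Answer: B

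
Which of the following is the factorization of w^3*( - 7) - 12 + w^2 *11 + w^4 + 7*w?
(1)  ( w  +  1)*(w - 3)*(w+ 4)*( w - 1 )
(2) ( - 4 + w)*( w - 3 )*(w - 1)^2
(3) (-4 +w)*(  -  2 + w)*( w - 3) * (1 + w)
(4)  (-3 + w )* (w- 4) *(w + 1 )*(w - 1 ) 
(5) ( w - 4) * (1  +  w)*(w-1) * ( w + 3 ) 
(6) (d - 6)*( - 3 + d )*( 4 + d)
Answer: 4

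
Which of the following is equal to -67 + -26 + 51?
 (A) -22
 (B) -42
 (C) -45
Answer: B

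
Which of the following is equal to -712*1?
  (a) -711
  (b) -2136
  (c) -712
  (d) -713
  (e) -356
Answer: c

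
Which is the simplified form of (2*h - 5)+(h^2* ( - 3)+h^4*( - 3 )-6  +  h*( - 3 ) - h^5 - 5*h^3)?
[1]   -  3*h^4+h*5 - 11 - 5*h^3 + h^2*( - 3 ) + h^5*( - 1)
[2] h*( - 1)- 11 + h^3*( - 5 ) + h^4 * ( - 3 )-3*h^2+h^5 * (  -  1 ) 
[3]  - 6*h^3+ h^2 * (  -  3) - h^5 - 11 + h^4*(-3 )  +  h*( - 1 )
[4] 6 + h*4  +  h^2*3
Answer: 2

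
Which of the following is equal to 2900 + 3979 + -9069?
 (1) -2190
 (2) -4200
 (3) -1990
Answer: 1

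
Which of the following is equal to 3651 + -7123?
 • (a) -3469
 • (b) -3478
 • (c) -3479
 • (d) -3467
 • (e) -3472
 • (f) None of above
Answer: e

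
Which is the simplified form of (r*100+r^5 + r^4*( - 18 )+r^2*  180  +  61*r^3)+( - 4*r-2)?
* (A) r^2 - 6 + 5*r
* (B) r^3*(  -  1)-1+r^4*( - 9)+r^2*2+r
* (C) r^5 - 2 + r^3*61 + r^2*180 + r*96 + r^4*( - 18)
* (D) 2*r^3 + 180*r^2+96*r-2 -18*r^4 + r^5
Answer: C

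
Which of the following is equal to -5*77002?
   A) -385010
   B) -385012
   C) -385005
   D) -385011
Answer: A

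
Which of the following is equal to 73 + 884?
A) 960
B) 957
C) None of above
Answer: B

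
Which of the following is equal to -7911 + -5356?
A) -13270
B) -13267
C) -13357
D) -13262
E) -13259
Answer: B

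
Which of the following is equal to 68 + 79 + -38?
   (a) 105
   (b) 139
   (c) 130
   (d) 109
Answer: d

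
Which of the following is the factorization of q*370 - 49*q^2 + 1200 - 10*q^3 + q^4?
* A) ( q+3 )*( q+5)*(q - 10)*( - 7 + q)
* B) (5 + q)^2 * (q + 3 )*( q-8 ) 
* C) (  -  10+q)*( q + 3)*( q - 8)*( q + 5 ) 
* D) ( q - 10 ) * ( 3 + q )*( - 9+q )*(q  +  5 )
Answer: C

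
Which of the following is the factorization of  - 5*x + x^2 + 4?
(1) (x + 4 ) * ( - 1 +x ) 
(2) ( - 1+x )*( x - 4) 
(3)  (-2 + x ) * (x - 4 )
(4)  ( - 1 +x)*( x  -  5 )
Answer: 2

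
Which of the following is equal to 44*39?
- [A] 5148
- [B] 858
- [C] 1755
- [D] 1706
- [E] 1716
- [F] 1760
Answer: E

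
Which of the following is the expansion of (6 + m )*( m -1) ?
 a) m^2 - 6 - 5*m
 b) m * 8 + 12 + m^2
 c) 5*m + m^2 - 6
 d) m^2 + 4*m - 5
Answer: c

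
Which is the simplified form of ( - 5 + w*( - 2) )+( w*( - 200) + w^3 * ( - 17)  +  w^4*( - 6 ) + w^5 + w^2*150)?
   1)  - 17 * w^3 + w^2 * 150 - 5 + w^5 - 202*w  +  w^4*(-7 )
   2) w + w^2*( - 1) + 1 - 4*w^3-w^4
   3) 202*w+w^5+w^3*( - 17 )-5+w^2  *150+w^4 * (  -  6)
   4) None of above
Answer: 4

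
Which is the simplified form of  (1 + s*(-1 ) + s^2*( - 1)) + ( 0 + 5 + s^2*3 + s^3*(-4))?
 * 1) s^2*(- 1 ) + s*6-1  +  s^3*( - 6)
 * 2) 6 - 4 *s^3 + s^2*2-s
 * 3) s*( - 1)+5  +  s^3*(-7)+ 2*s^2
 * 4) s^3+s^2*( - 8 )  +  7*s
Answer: 2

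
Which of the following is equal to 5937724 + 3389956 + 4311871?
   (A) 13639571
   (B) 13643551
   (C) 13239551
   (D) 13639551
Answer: D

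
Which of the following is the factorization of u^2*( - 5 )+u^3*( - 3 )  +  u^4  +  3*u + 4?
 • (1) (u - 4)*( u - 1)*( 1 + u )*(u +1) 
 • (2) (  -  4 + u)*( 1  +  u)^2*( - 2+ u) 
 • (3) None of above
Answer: 1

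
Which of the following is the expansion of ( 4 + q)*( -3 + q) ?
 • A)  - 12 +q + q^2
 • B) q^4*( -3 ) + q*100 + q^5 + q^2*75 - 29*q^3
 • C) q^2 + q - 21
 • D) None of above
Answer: A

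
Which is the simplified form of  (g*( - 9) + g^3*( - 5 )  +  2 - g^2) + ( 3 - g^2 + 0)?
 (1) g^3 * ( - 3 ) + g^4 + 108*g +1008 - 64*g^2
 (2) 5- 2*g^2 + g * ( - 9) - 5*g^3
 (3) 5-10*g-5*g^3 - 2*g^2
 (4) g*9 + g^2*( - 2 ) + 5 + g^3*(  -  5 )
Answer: 2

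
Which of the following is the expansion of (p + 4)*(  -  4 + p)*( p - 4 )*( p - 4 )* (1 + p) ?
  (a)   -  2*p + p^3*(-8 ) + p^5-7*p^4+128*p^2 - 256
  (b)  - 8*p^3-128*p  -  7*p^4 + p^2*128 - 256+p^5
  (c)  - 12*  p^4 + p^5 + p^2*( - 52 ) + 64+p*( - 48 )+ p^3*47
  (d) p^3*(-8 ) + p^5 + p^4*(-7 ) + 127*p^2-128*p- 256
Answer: b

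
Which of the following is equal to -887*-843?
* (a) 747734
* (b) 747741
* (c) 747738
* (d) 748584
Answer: b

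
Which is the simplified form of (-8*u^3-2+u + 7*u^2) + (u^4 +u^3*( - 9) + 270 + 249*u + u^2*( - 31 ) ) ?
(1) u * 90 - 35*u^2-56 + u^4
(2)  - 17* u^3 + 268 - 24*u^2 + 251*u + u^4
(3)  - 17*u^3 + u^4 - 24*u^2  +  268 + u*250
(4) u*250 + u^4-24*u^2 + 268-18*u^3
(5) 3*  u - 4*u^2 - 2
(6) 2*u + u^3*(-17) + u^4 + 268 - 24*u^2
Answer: 3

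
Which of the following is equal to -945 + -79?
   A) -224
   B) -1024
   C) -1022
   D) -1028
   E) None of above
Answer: B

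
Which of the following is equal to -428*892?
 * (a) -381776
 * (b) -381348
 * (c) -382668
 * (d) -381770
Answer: a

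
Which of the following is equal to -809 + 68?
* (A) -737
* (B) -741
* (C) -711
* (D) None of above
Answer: B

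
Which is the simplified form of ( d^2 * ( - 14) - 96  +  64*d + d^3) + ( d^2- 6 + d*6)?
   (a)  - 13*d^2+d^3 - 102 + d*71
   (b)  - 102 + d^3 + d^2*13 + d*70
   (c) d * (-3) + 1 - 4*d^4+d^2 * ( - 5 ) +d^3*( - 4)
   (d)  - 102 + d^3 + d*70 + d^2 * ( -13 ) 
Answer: d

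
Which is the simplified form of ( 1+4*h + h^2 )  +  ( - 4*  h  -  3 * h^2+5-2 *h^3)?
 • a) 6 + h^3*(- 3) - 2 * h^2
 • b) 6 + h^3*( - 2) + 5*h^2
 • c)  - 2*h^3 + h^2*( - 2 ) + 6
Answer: c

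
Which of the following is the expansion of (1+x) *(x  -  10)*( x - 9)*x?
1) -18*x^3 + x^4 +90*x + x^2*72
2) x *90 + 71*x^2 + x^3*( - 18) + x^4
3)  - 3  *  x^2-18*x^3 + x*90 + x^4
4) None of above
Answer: 2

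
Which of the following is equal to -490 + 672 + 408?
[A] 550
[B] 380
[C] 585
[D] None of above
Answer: D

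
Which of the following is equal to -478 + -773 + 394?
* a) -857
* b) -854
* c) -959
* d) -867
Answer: a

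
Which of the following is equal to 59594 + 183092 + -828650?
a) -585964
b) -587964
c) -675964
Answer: a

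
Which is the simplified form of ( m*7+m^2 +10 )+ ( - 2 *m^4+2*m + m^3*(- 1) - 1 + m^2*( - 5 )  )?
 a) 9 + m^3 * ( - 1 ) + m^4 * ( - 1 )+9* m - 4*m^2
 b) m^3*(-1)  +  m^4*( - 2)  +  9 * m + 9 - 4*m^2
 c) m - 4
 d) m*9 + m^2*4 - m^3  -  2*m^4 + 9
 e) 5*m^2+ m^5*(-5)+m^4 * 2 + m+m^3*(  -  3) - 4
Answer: b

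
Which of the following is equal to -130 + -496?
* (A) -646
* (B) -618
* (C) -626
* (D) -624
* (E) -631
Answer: C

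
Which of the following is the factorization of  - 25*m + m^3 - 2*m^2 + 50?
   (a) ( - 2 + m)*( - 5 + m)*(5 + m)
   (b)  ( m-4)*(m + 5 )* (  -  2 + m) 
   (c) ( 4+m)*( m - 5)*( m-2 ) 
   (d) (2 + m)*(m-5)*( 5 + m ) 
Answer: a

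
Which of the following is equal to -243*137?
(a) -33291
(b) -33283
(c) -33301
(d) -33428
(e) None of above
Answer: a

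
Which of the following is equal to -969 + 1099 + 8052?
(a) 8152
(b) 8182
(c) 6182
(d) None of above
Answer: b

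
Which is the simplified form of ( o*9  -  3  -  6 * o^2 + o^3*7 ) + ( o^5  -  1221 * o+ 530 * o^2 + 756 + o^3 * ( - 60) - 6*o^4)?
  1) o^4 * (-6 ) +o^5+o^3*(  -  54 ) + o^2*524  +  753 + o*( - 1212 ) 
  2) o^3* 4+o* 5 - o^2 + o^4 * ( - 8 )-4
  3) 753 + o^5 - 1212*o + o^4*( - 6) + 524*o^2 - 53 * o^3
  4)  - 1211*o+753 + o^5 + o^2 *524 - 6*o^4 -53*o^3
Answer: 3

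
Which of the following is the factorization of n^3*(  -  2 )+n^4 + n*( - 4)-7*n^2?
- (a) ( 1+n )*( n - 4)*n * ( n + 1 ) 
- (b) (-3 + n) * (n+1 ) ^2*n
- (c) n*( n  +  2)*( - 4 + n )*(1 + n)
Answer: a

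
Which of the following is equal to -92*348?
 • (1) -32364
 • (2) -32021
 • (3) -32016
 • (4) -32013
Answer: 3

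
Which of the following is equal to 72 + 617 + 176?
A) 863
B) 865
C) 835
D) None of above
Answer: B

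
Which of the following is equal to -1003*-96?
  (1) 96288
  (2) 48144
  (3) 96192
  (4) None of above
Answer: 1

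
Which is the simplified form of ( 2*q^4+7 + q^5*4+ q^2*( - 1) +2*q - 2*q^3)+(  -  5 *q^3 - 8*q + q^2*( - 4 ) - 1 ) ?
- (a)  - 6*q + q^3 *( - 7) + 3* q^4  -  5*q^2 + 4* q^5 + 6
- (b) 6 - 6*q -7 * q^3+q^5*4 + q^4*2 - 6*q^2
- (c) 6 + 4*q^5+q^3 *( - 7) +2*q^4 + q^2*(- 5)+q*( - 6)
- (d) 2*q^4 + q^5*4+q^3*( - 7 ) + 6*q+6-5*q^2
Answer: c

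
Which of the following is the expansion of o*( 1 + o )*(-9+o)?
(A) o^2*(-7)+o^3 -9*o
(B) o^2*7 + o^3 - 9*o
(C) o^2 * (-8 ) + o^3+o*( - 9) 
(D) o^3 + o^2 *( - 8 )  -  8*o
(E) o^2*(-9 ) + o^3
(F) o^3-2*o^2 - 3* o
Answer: C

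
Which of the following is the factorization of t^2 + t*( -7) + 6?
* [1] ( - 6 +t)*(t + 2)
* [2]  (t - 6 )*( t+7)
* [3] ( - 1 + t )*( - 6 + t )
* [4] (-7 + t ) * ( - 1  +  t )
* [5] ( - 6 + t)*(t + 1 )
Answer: 3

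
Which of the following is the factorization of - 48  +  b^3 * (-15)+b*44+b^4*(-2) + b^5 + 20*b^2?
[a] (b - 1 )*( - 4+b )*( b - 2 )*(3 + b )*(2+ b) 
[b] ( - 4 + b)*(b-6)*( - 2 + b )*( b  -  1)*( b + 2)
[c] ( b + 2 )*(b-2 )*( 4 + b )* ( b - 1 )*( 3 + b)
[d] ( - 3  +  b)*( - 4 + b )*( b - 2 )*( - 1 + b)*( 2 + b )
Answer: a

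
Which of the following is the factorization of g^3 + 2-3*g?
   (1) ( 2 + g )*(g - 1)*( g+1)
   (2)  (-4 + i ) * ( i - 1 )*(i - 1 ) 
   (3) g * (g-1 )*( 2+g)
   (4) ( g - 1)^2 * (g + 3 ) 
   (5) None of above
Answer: 5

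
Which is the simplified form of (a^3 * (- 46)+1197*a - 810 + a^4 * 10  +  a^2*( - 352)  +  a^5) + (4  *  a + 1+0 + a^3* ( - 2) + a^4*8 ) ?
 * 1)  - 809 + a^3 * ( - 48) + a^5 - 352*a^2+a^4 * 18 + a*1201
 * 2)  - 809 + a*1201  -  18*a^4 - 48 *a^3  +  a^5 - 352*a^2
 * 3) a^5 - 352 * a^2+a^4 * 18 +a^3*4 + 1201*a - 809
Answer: 1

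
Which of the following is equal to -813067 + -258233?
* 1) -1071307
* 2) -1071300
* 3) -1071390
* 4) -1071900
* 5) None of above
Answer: 2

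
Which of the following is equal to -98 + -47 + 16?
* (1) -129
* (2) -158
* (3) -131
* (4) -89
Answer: 1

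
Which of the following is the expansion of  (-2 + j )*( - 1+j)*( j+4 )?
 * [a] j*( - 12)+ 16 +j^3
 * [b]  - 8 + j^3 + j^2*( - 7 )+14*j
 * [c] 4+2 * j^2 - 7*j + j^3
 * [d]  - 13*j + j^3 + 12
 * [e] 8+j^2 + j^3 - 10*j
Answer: e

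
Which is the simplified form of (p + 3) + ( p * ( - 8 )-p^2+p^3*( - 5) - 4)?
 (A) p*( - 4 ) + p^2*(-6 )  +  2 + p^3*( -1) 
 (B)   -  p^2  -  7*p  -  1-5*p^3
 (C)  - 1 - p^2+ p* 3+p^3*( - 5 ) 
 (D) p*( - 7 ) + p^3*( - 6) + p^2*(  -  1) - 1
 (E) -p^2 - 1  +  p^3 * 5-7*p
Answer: B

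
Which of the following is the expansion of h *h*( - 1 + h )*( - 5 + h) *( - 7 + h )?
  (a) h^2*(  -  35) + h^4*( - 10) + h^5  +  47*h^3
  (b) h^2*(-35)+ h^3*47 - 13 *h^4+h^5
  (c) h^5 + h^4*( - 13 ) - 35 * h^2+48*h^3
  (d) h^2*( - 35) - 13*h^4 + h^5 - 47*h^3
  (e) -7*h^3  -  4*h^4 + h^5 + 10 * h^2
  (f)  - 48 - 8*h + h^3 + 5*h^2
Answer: b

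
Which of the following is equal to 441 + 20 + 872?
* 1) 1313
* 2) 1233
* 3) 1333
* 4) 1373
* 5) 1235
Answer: 3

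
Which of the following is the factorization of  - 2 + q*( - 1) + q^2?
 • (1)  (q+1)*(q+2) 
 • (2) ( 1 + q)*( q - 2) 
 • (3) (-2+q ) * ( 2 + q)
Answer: 2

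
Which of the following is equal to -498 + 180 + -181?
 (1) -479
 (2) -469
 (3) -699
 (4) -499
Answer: 4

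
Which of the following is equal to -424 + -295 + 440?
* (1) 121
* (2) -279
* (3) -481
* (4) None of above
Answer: 2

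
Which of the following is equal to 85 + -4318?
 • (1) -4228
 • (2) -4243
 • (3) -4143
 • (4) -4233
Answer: 4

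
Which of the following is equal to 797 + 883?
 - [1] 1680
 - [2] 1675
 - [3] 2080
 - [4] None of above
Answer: 1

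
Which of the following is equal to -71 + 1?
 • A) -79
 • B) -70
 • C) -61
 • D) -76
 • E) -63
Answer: B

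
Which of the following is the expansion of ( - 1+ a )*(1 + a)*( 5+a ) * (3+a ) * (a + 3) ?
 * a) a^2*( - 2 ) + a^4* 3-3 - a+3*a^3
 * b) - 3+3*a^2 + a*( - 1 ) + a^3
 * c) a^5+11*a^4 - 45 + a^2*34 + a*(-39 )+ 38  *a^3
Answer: c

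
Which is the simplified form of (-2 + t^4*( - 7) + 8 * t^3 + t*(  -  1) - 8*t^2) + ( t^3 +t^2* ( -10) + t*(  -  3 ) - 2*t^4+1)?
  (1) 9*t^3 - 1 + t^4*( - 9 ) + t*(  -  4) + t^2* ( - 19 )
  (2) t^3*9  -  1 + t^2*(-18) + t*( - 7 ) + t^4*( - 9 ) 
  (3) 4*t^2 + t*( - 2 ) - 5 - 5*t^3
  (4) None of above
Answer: 4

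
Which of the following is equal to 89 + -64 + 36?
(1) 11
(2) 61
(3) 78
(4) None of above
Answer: 2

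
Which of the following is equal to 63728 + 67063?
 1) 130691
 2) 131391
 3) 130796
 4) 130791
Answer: 4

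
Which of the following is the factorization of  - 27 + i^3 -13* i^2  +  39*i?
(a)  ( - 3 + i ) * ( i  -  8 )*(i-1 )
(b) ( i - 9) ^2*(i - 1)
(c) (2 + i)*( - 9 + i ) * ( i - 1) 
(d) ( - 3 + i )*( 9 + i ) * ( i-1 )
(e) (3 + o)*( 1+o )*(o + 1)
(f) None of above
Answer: f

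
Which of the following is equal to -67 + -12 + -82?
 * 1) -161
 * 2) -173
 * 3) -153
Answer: 1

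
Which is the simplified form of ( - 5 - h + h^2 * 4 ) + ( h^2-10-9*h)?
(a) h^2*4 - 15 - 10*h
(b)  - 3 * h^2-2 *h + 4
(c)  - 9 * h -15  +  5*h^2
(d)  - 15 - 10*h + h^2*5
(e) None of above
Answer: d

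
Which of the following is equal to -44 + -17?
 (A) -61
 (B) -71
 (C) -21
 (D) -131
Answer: A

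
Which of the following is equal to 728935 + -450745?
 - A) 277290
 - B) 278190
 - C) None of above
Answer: B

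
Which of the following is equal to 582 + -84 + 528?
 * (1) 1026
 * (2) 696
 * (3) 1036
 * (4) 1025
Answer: 1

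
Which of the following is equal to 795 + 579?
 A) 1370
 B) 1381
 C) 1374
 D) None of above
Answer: C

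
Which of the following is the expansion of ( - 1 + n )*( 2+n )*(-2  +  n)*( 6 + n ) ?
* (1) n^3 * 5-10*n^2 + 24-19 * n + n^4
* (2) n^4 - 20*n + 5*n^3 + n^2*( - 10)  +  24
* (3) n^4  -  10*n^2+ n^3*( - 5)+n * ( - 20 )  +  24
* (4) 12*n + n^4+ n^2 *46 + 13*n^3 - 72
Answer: 2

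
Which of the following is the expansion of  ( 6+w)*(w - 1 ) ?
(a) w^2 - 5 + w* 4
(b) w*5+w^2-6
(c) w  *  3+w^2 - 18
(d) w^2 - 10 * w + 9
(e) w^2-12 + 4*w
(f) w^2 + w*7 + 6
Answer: b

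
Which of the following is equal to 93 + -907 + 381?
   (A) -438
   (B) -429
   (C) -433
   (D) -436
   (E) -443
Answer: C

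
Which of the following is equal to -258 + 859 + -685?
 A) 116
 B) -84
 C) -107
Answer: B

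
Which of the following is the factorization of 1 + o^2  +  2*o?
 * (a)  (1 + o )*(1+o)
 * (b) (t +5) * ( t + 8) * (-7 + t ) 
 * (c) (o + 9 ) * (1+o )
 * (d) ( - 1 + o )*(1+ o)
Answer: a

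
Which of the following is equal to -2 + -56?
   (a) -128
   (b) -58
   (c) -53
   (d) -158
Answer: b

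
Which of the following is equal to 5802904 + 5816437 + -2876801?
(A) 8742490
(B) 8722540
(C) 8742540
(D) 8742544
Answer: C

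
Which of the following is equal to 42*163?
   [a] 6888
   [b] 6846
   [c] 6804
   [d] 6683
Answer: b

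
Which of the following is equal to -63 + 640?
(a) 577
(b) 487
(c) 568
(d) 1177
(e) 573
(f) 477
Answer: a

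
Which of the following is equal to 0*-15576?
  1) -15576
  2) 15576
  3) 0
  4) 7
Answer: 3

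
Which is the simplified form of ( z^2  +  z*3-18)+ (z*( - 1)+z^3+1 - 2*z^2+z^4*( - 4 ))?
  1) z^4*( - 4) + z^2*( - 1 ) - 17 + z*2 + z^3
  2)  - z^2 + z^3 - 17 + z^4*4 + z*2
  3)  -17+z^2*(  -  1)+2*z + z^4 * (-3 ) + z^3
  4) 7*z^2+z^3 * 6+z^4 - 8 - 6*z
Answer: 1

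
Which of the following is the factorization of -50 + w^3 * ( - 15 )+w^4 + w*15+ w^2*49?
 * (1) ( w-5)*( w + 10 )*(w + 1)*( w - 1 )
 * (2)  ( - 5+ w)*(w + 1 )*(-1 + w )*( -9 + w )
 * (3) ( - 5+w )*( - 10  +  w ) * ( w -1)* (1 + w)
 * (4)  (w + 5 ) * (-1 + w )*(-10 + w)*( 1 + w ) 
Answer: 3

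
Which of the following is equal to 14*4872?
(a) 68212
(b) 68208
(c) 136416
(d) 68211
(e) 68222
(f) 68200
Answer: b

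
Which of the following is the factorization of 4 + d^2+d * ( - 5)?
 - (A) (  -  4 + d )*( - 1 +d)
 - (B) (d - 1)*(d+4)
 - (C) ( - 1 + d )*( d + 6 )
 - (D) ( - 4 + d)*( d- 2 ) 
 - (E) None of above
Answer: A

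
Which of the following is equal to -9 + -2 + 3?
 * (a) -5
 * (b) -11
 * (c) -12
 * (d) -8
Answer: d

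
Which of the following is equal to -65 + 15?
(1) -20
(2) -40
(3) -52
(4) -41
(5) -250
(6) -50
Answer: 6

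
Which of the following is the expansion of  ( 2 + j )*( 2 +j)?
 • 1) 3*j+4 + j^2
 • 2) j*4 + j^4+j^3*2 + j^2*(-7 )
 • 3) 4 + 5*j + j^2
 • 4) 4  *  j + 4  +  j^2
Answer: 4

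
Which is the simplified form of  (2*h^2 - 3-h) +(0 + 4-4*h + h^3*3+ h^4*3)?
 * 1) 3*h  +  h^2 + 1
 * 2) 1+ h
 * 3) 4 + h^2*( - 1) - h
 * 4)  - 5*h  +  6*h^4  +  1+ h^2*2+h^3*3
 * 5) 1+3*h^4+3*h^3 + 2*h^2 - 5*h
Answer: 5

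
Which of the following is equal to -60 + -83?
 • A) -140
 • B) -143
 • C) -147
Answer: B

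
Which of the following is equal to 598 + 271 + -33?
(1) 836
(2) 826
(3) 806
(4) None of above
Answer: 1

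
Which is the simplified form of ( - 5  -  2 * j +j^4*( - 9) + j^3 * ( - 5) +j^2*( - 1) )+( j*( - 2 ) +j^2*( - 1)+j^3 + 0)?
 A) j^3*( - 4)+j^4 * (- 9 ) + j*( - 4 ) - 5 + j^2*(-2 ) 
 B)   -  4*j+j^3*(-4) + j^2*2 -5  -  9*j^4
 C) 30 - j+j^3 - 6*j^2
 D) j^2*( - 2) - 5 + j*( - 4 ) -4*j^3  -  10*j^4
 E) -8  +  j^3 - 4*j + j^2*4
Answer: A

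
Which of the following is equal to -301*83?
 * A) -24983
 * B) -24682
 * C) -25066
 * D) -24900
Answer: A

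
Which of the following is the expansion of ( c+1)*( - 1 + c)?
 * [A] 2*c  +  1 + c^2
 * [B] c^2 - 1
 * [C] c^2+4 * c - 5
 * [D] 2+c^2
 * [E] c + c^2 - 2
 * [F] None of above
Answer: B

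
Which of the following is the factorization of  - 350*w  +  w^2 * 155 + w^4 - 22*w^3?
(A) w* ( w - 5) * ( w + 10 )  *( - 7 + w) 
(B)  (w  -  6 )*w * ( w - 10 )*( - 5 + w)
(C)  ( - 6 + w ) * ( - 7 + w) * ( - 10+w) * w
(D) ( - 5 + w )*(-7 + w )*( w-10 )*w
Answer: D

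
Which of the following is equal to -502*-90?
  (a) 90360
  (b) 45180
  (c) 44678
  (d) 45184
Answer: b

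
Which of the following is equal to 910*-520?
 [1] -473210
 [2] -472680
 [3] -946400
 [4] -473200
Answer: 4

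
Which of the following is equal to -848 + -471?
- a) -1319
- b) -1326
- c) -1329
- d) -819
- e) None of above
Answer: a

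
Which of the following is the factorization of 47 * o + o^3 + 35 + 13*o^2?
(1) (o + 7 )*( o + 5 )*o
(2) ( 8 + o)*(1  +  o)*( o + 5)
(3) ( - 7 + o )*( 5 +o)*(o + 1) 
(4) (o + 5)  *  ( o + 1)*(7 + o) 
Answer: 4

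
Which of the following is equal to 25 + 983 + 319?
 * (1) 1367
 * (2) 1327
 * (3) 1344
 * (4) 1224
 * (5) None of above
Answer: 2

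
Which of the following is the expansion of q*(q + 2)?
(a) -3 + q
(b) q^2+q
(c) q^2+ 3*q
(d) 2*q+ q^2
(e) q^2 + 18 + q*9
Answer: d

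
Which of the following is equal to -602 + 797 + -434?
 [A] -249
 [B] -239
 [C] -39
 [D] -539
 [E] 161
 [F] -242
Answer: B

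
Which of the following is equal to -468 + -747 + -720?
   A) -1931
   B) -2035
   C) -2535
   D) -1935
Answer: D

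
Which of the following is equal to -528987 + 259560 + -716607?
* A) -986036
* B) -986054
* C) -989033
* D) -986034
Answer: D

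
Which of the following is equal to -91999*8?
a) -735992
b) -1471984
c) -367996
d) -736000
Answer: a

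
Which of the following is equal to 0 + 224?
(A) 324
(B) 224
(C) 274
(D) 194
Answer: B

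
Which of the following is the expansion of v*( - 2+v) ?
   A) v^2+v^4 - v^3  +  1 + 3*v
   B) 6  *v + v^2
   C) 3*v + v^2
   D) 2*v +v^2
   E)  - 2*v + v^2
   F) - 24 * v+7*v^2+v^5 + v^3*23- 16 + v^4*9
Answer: E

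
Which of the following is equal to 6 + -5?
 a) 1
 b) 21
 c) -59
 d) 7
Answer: a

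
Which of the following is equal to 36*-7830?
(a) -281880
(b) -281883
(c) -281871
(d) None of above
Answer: a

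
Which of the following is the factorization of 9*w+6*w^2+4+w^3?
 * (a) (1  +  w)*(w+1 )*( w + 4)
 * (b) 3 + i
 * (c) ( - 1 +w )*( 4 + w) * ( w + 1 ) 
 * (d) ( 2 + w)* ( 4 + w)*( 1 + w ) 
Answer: a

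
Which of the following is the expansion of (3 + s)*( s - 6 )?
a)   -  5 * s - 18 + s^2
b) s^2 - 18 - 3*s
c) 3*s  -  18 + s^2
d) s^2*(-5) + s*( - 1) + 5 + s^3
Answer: b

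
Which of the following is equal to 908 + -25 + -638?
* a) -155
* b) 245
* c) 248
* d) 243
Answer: b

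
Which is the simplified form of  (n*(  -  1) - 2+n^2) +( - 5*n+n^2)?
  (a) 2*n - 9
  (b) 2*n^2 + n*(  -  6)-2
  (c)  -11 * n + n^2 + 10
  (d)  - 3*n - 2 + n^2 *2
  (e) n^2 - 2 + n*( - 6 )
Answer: b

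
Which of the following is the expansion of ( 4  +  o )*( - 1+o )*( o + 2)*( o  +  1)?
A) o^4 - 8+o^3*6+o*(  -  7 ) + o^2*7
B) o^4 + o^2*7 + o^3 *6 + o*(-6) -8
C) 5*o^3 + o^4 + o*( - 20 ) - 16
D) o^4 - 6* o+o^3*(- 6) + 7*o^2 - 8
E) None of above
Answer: B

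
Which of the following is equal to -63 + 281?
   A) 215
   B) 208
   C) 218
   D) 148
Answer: C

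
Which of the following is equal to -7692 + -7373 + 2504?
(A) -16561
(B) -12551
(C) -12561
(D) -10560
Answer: C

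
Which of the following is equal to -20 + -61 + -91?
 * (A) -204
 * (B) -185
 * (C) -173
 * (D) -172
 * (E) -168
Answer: D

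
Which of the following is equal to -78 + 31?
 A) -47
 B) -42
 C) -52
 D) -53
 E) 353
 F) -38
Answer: A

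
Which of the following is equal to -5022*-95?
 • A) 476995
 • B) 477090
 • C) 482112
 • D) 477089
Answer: B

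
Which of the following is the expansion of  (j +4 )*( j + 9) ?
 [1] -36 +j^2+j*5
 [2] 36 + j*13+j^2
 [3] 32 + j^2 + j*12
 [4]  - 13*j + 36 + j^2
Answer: 2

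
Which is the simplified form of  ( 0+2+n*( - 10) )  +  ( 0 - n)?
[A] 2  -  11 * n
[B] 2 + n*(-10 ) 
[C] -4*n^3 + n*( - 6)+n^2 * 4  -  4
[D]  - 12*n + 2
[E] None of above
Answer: A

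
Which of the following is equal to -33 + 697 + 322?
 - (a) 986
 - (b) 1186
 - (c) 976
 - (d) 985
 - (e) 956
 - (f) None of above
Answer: a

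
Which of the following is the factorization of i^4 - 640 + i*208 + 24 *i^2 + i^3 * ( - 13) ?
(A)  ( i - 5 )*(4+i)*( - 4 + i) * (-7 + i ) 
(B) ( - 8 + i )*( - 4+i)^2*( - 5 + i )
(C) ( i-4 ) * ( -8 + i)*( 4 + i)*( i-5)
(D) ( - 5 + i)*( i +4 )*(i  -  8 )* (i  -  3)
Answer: C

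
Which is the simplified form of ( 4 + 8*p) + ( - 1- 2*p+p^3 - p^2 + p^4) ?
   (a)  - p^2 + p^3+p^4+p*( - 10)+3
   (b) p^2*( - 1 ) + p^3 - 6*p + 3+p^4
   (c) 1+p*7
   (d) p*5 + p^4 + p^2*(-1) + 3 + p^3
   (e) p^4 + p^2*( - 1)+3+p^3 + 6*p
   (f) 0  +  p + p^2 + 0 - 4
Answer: e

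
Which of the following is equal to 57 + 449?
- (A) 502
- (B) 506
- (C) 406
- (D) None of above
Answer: B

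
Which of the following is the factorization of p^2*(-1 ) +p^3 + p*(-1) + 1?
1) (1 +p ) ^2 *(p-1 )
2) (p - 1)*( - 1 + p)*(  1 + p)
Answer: 2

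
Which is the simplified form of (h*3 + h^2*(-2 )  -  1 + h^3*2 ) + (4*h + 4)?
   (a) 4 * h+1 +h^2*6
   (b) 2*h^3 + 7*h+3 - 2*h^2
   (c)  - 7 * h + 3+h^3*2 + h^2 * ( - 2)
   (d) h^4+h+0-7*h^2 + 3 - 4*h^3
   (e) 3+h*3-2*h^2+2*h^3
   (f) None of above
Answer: b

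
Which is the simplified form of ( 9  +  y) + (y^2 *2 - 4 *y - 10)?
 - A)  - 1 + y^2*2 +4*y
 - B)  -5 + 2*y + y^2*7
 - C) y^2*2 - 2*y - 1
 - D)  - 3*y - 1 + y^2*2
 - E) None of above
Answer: D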